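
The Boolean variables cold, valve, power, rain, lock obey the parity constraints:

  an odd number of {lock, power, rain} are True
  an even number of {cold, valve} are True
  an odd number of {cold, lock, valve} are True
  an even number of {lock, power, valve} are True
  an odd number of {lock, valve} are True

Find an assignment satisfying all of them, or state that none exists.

cold: False, valve: False, power: True, rain: True, lock: True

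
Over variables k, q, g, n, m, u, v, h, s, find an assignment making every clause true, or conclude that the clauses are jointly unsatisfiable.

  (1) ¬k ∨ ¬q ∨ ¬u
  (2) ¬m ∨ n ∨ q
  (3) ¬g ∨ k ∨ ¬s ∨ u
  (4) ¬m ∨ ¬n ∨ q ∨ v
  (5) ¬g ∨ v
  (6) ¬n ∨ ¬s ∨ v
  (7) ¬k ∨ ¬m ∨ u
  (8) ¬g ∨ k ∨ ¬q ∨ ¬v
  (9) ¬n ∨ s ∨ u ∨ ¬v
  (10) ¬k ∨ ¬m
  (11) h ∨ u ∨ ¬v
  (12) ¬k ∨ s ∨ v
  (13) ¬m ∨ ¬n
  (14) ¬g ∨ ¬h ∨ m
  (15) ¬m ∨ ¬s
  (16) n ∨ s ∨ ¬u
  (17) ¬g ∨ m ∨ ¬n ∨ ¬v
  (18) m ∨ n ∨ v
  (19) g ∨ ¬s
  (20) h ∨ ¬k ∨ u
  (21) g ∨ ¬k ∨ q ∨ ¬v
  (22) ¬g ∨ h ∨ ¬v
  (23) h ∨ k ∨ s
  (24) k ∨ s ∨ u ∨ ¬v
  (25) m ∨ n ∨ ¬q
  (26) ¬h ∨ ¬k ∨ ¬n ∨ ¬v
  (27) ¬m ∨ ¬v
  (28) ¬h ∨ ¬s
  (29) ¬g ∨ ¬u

k: False, q: False, g: False, n: True, m: False, u: True, v: False, h: True, s: False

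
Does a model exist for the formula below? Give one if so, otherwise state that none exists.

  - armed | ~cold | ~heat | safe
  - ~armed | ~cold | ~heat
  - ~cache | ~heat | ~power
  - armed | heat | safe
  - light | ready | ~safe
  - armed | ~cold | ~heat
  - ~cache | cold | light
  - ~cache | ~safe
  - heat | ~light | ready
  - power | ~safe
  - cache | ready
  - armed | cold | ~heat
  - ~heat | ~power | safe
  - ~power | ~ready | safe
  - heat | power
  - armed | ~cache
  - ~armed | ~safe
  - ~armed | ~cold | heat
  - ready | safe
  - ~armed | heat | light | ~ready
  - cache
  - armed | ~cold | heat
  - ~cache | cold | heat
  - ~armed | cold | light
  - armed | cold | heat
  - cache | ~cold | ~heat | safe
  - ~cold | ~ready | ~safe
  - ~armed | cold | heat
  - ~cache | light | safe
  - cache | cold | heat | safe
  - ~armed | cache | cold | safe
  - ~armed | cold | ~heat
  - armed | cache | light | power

The formula is unsatisfiable.

Case armed = True:
  (~armed | ~safe) forces safe = False.
  (ready | safe) forces ready = True.
  (~power | ~ready | safe) forces power = False.
  (heat | power) forces heat = True.
  (~armed | ~cold | ~heat) forces cold = False.
  Clause (~armed | cold | ~heat) is falsified — contradiction.
Case armed = False:
  (armed | ~cache) forces cache = False.
  Clause (cache) is falsified — contradiction.
Both cases fail, so the formula is unsatisfiable.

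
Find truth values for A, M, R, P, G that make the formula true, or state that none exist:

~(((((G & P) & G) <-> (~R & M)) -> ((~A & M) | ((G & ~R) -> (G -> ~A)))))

A = True, M = True, R = False, P = True, G = True

  ~(((((G & P) & G) <-> (~R & M)) -> ((~A & M) | ((G & ~R) -> (G -> ~A))))) = True
    (((G & P) & G) <-> (~R & M)) -> ((~A & M) | ((G & ~R) -> (G -> ~A))) = False
      ((G & P) & G) <-> (~R & M) = True
        (G & P) & G = True
          G & P = True
        ~R & M = True
          ~R = True
      (~A & M) | ((G & ~R) -> (G -> ~A)) = False
        ~A & M = False
          ~A = False
        (G & ~R) -> (G -> ~A) = False
          G & ~R = True
            ~R = True
          G -> ~A = False
            ~A = False
The formula evaluates to True.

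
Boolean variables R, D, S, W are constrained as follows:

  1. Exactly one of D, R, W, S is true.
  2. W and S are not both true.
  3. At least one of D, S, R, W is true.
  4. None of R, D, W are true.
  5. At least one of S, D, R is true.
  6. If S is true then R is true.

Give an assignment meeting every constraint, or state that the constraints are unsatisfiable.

No satisfying assignment exists.

Case R = True:
  Constraint (4) is violated (R=T) — contradiction.
Case R = False:
  (4) forces D = False.
  (4) forces W = False.
  (1) with D=F, R=F, W=F forces S = True.
  Constraint (6) is violated (S=T, R=F) — contradiction.
Both cases fail — unsatisfiable.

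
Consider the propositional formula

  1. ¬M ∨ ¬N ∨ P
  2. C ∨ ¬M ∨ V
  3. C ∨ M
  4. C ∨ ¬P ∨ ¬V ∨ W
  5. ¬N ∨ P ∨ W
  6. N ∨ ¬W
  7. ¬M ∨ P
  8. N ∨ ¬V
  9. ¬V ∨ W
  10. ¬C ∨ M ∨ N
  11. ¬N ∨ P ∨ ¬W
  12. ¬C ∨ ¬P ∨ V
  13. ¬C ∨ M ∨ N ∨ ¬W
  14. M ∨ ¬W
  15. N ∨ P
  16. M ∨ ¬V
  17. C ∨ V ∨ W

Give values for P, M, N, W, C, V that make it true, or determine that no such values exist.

Try P = False:
  (¬M ∨ P) forces M = False.
  (C ∨ M) forces C = True.
  (¬C ∨ M ∨ N) forces N = True.
  (¬N ∨ P ∨ W) forces W = True.
  clause (¬N ∨ P ∨ ¬W) is falsified — backtrack.
So P = True.
Set M = True.
Try N = False:
  (N ∨ ¬W) forces W = False.
  (N ∨ ¬V) forces V = False.
  (C ∨ ¬M ∨ V) forces C = True.
  clause (¬C ∨ ¬P ∨ V) is falsified — backtrack.
So N = True.
Set W = True.
Set C = True.
  then (¬C ∨ ¬P ∨ V) forces V = True.
All clauses satisfied.

P = True; M = True; N = True; W = True; C = True; V = True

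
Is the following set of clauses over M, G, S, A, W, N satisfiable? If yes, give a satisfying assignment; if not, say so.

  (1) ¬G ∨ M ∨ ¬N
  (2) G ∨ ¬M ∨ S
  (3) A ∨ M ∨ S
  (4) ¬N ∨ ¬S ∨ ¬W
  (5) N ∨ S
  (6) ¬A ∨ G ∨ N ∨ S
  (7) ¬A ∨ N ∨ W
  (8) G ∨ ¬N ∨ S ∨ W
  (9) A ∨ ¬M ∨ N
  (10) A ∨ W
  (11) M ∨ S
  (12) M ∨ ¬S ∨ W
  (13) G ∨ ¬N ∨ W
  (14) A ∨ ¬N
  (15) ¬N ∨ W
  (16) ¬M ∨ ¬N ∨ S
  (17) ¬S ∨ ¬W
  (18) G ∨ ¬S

Case S = True:
  (¬S ∨ ¬W) forces W = False.
  (A ∨ W) forces A = True.
  (¬A ∨ N ∨ W) forces N = True.
  Clause (¬N ∨ W) is falsified — contradiction.
Case S = False:
  (N ∨ S) forces N = True.
  (M ∨ S) forces M = True.
  Clause (¬M ∨ ¬N ∨ S) is falsified — contradiction.
Both cases fail, so the formula is unsatisfiable.

The formula is unsatisfiable.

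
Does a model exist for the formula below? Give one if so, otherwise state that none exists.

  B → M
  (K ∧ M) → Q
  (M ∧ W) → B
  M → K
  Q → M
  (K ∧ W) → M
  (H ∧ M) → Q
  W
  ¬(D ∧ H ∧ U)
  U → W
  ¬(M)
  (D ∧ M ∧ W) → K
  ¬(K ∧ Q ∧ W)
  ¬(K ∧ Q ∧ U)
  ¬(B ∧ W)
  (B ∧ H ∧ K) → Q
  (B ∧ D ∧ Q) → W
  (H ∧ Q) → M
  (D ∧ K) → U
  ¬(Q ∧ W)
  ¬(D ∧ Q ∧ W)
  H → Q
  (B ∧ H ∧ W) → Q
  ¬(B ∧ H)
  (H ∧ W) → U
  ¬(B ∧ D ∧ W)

Unit clause (W) forces W = True.
In (¬B ∨ ¬W) only ¬B is left, so B = False.
Unit clause (¬M) forces M = False.
In (¬K ∨ M ∨ ¬W) only ¬K is left, so K = False.
In (M ∨ ¬Q) only ¬Q is left, so Q = False.
In (¬H ∨ Q) only ¬H is left, so H = False.
Set D = False.
Set U = False.
All clauses satisfied.

H: False, W: True, Q: False, M: False, D: False, U: False, K: False, B: False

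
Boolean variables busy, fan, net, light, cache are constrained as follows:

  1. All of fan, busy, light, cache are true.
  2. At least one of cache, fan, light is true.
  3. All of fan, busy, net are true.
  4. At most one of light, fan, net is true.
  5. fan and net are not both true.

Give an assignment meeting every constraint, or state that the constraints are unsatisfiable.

The formula is unsatisfiable.

Case net = True:
  (1) forces fan = True.
  Constraint (4) is violated (fan=T, net=T) — contradiction.
Case net = False:
  Constraint (3) is violated (net=F) — contradiction.
Both cases fail — unsatisfiable.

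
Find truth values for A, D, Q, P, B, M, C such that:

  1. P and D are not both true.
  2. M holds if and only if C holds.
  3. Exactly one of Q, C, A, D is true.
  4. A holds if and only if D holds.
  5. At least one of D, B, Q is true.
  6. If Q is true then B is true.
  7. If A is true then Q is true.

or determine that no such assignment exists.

A = False, D = False, Q = True, P = False, B = True, M = False, C = False

  (1) P=F, D=F — not both ✓
  (2) M=F, C=F — same ✓
  (3) {Q, C, A, D}: 1 true — exactly one ✓
  (4) A=F, D=F — same ✓
  (5) {D, B, Q}: 2 true — at least one ✓
  (6) Q=T ⇒ B: T ✓
  (7) A=F ⇒ Q: vacuous ✓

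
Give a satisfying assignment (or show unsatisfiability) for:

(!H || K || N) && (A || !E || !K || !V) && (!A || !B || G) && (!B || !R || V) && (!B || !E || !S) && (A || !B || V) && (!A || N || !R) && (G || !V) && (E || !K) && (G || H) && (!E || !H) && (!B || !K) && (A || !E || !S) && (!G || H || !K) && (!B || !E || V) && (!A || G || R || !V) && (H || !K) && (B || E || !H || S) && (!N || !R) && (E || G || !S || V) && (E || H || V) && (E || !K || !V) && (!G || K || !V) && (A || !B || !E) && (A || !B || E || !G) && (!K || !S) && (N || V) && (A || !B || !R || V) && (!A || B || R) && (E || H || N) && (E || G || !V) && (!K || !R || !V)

B = False, K = False, E = True, V = False, H = False, G = True, A = False, S = False, R = False, N = True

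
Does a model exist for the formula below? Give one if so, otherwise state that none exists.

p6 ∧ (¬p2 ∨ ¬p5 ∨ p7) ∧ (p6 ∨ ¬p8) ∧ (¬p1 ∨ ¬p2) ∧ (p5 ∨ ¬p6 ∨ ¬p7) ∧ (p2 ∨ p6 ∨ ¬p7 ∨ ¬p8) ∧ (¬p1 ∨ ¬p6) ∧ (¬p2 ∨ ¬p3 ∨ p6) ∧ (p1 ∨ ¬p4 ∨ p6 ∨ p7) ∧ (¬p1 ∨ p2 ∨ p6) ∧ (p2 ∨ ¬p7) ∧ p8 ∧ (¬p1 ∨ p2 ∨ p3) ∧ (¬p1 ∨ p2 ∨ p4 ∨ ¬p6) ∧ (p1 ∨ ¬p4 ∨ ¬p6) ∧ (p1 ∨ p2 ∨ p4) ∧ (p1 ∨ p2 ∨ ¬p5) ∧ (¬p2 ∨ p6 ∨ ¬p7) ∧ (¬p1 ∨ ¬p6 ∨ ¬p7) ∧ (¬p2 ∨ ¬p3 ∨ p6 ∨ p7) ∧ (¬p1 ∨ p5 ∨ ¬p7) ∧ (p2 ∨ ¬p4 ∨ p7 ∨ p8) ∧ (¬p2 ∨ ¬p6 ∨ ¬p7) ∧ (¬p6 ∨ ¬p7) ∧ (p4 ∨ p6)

p1 = False, p2 = True, p3 = False, p4 = False, p5 = False, p6 = True, p7 = False, p8 = True

Unit clause (p6) forces p6 = True.
In (¬p1 ∨ ¬p6) only ¬p1 is left, so p1 = False.
Unit clause (p8) forces p8 = True.
In (p1 ∨ ¬p4 ∨ ¬p6) only ¬p4 is left, so p4 = False.
In (p1 ∨ p2 ∨ p4) only p2 is left, so p2 = True.
In (¬p2 ∨ ¬p6 ∨ ¬p7) only ¬p7 is left, so p7 = False.
In (¬p2 ∨ ¬p5 ∨ p7) only ¬p5 is left, so p5 = False.
Set p3 = False.
All clauses satisfied.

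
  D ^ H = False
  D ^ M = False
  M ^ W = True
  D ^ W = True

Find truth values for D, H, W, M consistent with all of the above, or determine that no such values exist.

D: True; H: True; W: False; M: True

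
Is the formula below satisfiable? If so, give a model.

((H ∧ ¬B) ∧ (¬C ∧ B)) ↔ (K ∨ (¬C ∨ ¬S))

B=F, C=T, K=F, H=T, S=T

  ((H ∧ ¬B) ∧ (¬C ∧ B)) ↔ (K ∨ (¬C ∨ ¬S)) = True
    (H ∧ ¬B) ∧ (¬C ∧ B) = False
      H ∧ ¬B = True
        ¬B = True
      ¬C ∧ B = False
        ¬C = False
    K ∨ (¬C ∨ ¬S) = False
      ¬C ∨ ¬S = False
        ¬C = False
        ¬S = False
The formula evaluates to True.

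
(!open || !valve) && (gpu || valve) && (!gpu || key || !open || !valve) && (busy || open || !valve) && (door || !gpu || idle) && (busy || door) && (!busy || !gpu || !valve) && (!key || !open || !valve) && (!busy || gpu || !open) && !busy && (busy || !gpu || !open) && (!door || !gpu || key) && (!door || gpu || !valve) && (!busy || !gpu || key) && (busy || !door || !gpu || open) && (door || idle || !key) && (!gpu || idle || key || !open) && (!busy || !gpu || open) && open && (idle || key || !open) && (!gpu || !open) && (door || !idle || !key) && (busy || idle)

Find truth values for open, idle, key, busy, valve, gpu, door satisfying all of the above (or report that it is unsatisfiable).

Unsatisfiable

Case open = True:
  (!open || !valve) forces valve = False.
  (gpu || valve) forces gpu = True.
  Clause (!gpu || !open) is falsified — contradiction.
Case open = False:
  Clause (open) is falsified — contradiction.
Both cases fail, so the formula is unsatisfiable.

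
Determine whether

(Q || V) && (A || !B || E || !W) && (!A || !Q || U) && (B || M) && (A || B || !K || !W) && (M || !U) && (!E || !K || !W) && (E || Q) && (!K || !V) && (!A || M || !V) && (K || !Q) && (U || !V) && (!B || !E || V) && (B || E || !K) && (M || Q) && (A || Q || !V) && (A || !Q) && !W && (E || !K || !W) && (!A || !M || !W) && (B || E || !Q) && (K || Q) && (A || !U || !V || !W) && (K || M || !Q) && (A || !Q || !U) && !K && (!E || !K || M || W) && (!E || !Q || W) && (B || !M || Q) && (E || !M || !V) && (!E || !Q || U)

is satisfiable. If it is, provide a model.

Unsatisfiable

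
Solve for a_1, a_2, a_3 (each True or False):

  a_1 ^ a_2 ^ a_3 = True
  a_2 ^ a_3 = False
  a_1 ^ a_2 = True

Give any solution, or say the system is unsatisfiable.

a_1 = True, a_2 = False, a_3 = False

a_1 ^ a_2 ^ a_3 = T ^ F ^ F = True ✓
a_2 ^ a_3 = F ^ F = False ✓
a_1 ^ a_2 = T ^ F = True ✓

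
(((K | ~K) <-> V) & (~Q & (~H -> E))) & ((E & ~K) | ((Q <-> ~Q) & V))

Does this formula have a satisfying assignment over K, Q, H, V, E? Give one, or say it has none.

K = False, Q = False, H = False, V = True, E = True

  ((K | ~K) <-> V) & (~Q & (~H -> E)) = True
    (K | ~K) <-> V = True
      K | ~K = True
        ~K = True
    ~Q & (~H -> E) = True
      ~Q = True
      ~H -> E = True
        ~H = True
  (E & ~K) | ((Q <-> ~Q) & V) = True
    E & ~K = True
      ~K = True
    (Q <-> ~Q) & V = False
      Q <-> ~Q = False
        ~Q = True
Both conjuncts True, so the formula holds.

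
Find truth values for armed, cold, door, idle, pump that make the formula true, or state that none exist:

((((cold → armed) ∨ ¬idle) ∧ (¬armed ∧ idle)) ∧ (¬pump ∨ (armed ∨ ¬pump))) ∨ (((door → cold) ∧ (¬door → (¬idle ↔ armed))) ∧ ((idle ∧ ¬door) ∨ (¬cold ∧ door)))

armed: False, cold: False, door: True, idle: True, pump: False

  ((((cold → armed) ∨ ¬idle) ∧ (¬armed ∧ idle)) ∧ (¬pump ∨ (armed ∨ ¬pump))) ∨ (((door → cold) ∧ (¬door → (¬idle ↔ armed))) ∧ ((idle ∧ ¬door) ∨ (¬cold ∧ door))) = True
    (((cold → armed) ∨ ¬idle) ∧ (¬armed ∧ idle)) ∧ (¬pump ∨ (armed ∨ ¬pump)) = True
      ((cold → armed) ∨ ¬idle) ∧ (¬armed ∧ idle) = True
        (cold → armed) ∨ ¬idle = True
          cold → armed = True
          ¬idle = False
        ¬armed ∧ idle = True
          ¬armed = True
      ¬pump ∨ (armed ∨ ¬pump) = True
        ¬pump = True
        armed ∨ ¬pump = True
          ¬pump = True
    ((door → cold) ∧ (¬door → (¬idle ↔ armed))) ∧ ((idle ∧ ¬door) ∨ (¬cold ∧ door)) = False
      (door → cold) ∧ (¬door → (¬idle ↔ armed)) = False
        door → cold = False
        ¬door → (¬idle ↔ armed) = True
          ¬door = False
          ¬idle ↔ armed = True
            ¬idle = False
      (idle ∧ ¬door) ∨ (¬cold ∧ door) = True
        idle ∧ ¬door = False
          ¬door = False
        ¬cold ∧ door = True
          ¬cold = True
The formula evaluates to True.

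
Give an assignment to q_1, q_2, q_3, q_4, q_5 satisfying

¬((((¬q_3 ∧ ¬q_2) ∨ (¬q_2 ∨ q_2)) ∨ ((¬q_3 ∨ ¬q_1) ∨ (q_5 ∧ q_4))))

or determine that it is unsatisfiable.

Case q_2 = True: the formula becomes ¬((True ∨ ((¬q_3 ∨ ¬q_1) ∨ (q_5 ∧ q_4)))) = False.
Case q_2 = False: the formula becomes ¬((True ∨ ((¬q_3 ∨ ¬q_1) ∨ (q_5 ∧ q_4)))) = False.
Both cases fail — unsatisfiable.

UNSATISFIABLE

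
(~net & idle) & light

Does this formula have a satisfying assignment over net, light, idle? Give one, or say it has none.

net = False; light = True; idle = True

  ~net & idle = True
    ~net = True
Both conjuncts True, so the formula holds.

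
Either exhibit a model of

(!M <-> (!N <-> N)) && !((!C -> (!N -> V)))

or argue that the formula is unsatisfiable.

V: False; N: False; M: True; C: False

  !M <-> (!N <-> N) = True
    !M = False
    !N <-> N = False
      !N = True
  !((!C -> (!N -> V))) = True
    !C -> (!N -> V) = False
      !C = True
      !N -> V = False
        !N = True
Both conjuncts True, so the formula holds.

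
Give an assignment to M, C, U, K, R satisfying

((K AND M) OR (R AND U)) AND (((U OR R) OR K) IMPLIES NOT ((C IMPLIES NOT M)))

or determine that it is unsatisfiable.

M=T, C=T, U=T, K=T, R=F

  (K AND M) OR (R AND U) = True
    K AND M = True
    R AND U = False
  ((U OR R) OR K) IMPLIES NOT ((C IMPLIES NOT M)) = True
    (U OR R) OR K = True
      U OR R = True
    NOT ((C IMPLIES NOT M)) = True
      C IMPLIES NOT M = False
        NOT M = False
Both conjuncts True, so the formula holds.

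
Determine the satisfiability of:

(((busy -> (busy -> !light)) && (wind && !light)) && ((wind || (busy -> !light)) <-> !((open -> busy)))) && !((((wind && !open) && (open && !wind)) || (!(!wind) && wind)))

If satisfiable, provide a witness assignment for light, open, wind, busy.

Case wind = True: the conjunct !((((wind && !open) && (open && !wind)) || (!(!wind) && wind))) becomes !((False || True)) = False.
Case wind = False: the conjunct wind is False.
Both cases fail — unsatisfiable.

Unsatisfiable — no assignment works.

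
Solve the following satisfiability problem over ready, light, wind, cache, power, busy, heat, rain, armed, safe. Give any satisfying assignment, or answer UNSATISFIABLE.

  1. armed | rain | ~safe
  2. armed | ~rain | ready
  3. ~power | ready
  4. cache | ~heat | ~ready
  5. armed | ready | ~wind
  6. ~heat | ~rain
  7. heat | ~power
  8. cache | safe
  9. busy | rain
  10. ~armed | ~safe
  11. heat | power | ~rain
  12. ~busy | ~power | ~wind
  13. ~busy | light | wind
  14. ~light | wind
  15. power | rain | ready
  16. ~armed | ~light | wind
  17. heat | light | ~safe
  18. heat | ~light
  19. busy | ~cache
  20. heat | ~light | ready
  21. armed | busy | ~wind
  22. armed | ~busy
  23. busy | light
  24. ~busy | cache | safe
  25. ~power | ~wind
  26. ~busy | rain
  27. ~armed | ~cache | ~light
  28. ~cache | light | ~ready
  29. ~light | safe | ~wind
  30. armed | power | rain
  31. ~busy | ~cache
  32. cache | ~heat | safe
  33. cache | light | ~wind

Unsatisfiable — no assignment works.

Case rain = True:
  (~heat | ~rain) forces heat = False.
  (heat | ~power) forces power = False.
  Clause (heat | power | ~rain) is falsified — contradiction.
Case rain = False:
  (busy | rain) forces busy = True.
  Clause (~busy | rain) is falsified — contradiction.
Both cases fail, so the formula is unsatisfiable.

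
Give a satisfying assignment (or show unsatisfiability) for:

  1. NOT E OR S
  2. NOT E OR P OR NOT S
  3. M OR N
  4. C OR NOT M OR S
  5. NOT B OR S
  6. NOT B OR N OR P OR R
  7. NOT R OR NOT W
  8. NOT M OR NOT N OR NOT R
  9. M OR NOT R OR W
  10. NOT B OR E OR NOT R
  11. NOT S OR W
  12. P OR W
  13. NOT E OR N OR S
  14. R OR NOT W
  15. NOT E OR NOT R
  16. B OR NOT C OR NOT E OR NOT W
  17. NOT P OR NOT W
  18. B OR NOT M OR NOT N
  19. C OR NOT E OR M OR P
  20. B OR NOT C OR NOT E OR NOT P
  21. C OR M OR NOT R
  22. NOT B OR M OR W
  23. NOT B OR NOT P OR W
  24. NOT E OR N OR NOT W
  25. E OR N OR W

B = False, S = False, N = True, W = False, E = False, M = False, R = False, P = True, C = False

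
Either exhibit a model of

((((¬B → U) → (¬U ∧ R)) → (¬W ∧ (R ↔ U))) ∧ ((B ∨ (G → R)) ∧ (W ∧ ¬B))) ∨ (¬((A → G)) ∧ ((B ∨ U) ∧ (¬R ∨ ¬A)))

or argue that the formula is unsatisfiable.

W = False, G = False, U = True, B = True, A = True, R = False

  ((((¬B → U) → (¬U ∧ R)) → (¬W ∧ (R ↔ U))) ∧ ((B ∨ (G → R)) ∧ (W ∧ ¬B))) ∨ (¬((A → G)) ∧ ((B ∨ U) ∧ (¬R ∨ ¬A))) = True
    (((¬B → U) → (¬U ∧ R)) → (¬W ∧ (R ↔ U))) ∧ ((B ∨ (G → R)) ∧ (W ∧ ¬B)) = False
      ((¬B → U) → (¬U ∧ R)) → (¬W ∧ (R ↔ U)) = True
        (¬B → U) → (¬U ∧ R) = False
          ¬B → U = True
            ¬B = False
          ¬U ∧ R = False
            ¬U = False
        ¬W ∧ (R ↔ U) = False
          ¬W = True
          R ↔ U = False
      (B ∨ (G → R)) ∧ (W ∧ ¬B) = False
        B ∨ (G → R) = True
          G → R = True
        W ∧ ¬B = False
          ¬B = False
    ¬((A → G)) ∧ ((B ∨ U) ∧ (¬R ∨ ¬A)) = True
      ¬((A → G)) = True
        A → G = False
      (B ∨ U) ∧ (¬R ∨ ¬A) = True
        B ∨ U = True
        ¬R ∨ ¬A = True
          ¬R = True
          ¬A = False
The formula evaluates to True.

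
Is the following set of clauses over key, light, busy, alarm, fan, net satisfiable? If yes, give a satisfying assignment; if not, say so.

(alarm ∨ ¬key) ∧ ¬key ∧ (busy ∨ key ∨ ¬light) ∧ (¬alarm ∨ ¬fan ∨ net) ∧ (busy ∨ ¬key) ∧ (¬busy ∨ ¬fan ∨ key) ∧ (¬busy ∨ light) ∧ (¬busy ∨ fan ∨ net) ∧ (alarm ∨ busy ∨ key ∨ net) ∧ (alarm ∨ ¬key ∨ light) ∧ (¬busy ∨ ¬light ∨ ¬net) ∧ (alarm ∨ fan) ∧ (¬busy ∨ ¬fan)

Unit clause (¬key) forces key = False.
Try light = True:
  (busy ∨ key ∨ ¬light) forces busy = True.
  (¬busy ∨ ¬fan ∨ key) forces fan = False.
  (¬busy ∨ fan ∨ net) forces net = True.
  clause (¬busy ∨ ¬light ∨ ¬net) is falsified — backtrack.
So light = False.
  then (¬busy ∨ light) forces busy = False.
Set alarm = True.
Set fan = True.
  then (¬alarm ∨ ¬fan ∨ net) forces net = True.
All clauses satisfied.

key = False; light = False; busy = False; alarm = True; fan = True; net = True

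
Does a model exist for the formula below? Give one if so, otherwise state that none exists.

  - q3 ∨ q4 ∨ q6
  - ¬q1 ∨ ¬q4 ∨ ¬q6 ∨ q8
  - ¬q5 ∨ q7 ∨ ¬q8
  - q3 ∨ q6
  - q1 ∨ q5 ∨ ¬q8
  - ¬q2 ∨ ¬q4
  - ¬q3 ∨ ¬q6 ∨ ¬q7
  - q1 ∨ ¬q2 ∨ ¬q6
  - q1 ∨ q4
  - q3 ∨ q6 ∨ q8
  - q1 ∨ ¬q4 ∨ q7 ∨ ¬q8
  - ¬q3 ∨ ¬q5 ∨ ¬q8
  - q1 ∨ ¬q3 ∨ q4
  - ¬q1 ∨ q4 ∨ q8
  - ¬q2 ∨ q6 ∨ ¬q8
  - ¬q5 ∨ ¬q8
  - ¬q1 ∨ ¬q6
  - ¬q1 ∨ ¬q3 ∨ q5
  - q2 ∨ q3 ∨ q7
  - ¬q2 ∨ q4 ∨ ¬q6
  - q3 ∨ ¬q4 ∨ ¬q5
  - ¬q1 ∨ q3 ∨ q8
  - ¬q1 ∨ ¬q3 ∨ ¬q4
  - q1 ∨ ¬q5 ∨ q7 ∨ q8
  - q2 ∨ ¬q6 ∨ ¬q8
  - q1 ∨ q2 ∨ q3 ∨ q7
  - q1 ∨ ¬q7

Set q1 = False.
  then (q1 ∨ q4) forces q4 = True.
  then (q1 ∨ ¬q7) forces q7 = False.
  then (¬q2 ∨ ¬q4) forces q2 = False.
  then (q1 ∨ ¬q4 ∨ q7 ∨ ¬q8) forces q8 = False.
  then (q2 ∨ q3 ∨ q7) forces q3 = True.
  then (q1 ∨ ¬q5 ∨ q7 ∨ q8) forces q5 = False.
Set q6 = False.
All clauses satisfied.

q1 = False, q2 = False, q3 = True, q4 = True, q5 = False, q6 = False, q7 = False, q8 = False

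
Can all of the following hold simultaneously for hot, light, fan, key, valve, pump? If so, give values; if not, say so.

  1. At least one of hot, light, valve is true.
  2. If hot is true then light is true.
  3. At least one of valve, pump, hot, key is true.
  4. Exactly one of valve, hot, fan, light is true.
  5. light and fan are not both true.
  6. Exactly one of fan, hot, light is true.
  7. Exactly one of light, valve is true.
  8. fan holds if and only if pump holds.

hot: False, light: True, fan: False, key: True, valve: False, pump: False

  (1) {hot, light, valve}: 1 true — at least one ✓
  (2) hot=F ⇒ light: vacuous ✓
  (3) {valve, pump, hot, key}: 1 true — at least one ✓
  (4) {valve, hot, fan, light}: 1 true — exactly one ✓
  (5) light=T, fan=F — not both ✓
  (6) {fan, hot, light}: 1 true — exactly one ✓
  (7) {light, valve}: 1 true — exactly one ✓
  (8) fan=F, pump=F — same ✓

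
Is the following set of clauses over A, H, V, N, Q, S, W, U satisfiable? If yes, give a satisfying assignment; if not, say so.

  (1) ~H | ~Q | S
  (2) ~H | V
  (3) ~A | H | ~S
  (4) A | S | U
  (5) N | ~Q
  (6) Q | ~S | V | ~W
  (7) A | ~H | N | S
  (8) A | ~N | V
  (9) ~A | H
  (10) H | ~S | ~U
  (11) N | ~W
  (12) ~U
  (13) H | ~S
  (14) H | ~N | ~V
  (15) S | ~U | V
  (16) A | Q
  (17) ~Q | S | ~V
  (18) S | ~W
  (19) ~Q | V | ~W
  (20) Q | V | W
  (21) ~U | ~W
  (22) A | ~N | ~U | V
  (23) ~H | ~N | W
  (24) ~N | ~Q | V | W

Unit clause (~U) forces U = False.
Set A = True.
  then (~A | H) forces H = True.
  then (~H | V) forces V = True.
Set N = False.
  then (N | ~Q) forces Q = False.
  then (N | ~W) forces W = False.
Set S = False.
All clauses satisfied.

A: True, H: True, V: True, N: False, Q: False, S: False, W: False, U: False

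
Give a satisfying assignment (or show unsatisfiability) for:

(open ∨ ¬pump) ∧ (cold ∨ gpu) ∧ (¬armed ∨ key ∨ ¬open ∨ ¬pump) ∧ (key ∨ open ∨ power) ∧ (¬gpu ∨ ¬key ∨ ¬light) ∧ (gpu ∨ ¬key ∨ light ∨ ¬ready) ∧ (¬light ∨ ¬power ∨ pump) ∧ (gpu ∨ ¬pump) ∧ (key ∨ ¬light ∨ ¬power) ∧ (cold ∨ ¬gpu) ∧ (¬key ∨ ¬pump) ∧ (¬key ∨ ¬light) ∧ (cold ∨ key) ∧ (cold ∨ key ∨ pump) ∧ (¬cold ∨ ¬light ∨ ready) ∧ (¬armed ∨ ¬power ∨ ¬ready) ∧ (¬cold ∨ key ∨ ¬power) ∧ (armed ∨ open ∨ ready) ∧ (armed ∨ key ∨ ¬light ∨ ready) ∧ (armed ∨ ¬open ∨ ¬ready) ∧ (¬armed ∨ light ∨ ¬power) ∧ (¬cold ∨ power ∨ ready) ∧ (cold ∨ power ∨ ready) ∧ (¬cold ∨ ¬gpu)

power = False; armed = True; ready = True; gpu = False; key = False; cold = True; open = True; pump = False; light = True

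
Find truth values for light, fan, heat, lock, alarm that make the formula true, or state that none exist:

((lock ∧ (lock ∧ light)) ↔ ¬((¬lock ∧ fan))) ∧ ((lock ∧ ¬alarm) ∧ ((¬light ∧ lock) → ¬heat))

light=T, fan=F, heat=F, lock=T, alarm=F

  (lock ∧ (lock ∧ light)) ↔ ¬((¬lock ∧ fan)) = True
    lock ∧ (lock ∧ light) = True
      lock ∧ light = True
    ¬((¬lock ∧ fan)) = True
      ¬lock ∧ fan = False
        ¬lock = False
  (lock ∧ ¬alarm) ∧ ((¬light ∧ lock) → ¬heat) = True
    lock ∧ ¬alarm = True
      ¬alarm = True
    (¬light ∧ lock) → ¬heat = True
      ¬light ∧ lock = False
        ¬light = False
      ¬heat = True
Both conjuncts True, so the formula holds.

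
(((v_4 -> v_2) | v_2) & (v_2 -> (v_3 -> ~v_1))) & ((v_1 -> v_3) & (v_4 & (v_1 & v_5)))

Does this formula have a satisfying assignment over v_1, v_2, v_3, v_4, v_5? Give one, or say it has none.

Case v_1 = True: the formula simplifies to (((v_4 -> v_2) | v_2) & (v_2 -> ~v_3)) & (v_3 & (v_4 & v_5)).
  v_3 = True: simplifies to (((v_4 -> v_2) | v_2) & ~v_2) & (v_4 & v_5).
    v_2 = True: the conjunct ~v_2 is False.
    v_2 = False: simplifies to ~v_4 & (v_4 & v_5).
      v_4 = True: the conjunct ~v_4 is False.
      v_4 = False: the conjunct v_4 is False.
  v_3 = False: the conjunct v_3 is False.
Case v_1 = False: the conjunct v_1 is False.
Both cases fail — unsatisfiable.

Unsatisfiable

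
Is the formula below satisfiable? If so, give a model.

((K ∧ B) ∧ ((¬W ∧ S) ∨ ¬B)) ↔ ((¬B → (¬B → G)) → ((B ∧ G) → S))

S = False, K = False, W = False, B = True, G = True

  ((K ∧ B) ∧ ((¬W ∧ S) ∨ ¬B)) ↔ ((¬B → (¬B → G)) → ((B ∧ G) → S)) = True
    (K ∧ B) ∧ ((¬W ∧ S) ∨ ¬B) = False
      K ∧ B = False
      (¬W ∧ S) ∨ ¬B = False
        ¬W ∧ S = False
          ¬W = True
        ¬B = False
    (¬B → (¬B → G)) → ((B ∧ G) → S) = False
      ¬B → (¬B → G) = True
        ¬B = False
        ¬B → G = True
          ¬B = False
      (B ∧ G) → S = False
        B ∧ G = True
The formula evaluates to True.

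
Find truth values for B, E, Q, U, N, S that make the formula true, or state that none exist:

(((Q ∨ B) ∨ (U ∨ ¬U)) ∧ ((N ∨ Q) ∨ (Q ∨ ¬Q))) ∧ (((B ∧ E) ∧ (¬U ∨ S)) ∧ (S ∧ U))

B = True, E = True, Q = True, U = True, N = False, S = True

  ((Q ∨ B) ∨ (U ∨ ¬U)) ∧ ((N ∨ Q) ∨ (Q ∨ ¬Q)) = True
    (Q ∨ B) ∨ (U ∨ ¬U) = True
      Q ∨ B = True
      U ∨ ¬U = True
        ¬U = False
    (N ∨ Q) ∨ (Q ∨ ¬Q) = True
      N ∨ Q = True
      Q ∨ ¬Q = True
        ¬Q = False
  ((B ∧ E) ∧ (¬U ∨ S)) ∧ (S ∧ U) = True
    (B ∧ E) ∧ (¬U ∨ S) = True
      B ∧ E = True
      ¬U ∨ S = True
        ¬U = False
    S ∧ U = True
Both conjuncts True, so the formula holds.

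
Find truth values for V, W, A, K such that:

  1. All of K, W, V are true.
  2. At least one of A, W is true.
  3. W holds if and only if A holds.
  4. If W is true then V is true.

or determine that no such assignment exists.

V=T, W=T, A=T, K=T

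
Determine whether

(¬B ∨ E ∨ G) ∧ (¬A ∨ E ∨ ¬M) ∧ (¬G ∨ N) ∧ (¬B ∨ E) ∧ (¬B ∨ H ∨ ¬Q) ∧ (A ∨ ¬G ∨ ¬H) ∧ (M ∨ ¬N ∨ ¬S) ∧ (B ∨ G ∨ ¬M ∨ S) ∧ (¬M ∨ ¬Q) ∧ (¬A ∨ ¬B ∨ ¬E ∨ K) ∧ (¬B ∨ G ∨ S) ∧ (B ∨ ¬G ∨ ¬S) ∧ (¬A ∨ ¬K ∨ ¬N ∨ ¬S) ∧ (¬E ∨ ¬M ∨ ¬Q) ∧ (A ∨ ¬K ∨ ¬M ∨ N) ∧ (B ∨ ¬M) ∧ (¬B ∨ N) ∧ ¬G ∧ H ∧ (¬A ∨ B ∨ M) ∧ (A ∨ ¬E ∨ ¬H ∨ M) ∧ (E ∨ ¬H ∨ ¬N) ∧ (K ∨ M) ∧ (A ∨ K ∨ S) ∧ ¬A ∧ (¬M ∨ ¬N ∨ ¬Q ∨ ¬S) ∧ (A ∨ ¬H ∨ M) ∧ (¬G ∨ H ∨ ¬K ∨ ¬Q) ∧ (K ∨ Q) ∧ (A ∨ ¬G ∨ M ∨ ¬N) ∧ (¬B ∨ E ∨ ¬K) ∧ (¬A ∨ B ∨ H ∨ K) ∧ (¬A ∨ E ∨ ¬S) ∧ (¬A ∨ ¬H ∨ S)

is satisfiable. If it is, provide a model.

Unit clause (¬G) forces G = False.
Unit clause (H) forces H = True.
Unit clause (¬A) forces A = False.
In (A ∨ ¬H ∨ M) only M is left, so M = True.
In (¬M ∨ ¬Q) only ¬Q is left, so Q = False.
In (B ∨ ¬M) only B is left, so B = True.
In (¬B ∨ N) only N is left, so N = True.
In (E ∨ ¬H ∨ ¬N) only E is left, so E = True.
In (K ∨ Q) only K is left, so K = True.
In (¬B ∨ G ∨ S) only S is left, so S = True.
All clauses satisfied.

E = True; N = True; Q = False; K = True; M = True; B = True; G = False; A = False; H = True; S = True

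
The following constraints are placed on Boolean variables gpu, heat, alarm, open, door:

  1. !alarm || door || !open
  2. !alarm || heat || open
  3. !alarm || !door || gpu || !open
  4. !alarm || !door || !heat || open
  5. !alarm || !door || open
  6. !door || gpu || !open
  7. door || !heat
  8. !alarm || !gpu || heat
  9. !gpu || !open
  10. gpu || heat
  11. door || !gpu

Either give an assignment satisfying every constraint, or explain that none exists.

Set gpu = False.
  then (gpu || heat) forces heat = True.
  then (door || !heat) forces door = True.
  then (!door || gpu || !open) forces open = False.
  then (!alarm || !door || !heat || open) forces alarm = False.
All clauses satisfied.

gpu = False; heat = True; alarm = False; open = False; door = True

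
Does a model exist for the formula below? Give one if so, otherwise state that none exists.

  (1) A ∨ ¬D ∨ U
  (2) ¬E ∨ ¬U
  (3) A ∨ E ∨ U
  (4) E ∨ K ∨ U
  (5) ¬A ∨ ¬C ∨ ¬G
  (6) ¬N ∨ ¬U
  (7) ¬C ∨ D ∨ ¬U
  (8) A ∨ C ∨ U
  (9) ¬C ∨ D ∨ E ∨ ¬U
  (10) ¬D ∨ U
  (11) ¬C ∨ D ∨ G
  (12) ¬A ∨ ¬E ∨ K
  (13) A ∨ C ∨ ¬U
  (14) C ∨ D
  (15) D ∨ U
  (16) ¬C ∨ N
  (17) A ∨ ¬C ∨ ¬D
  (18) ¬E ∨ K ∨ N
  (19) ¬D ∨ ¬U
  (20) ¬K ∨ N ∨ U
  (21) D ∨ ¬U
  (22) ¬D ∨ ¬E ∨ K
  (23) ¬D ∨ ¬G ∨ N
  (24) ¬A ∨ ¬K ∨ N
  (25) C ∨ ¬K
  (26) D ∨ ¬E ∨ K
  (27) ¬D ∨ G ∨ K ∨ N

Case D = True:
  (¬D ∨ U) forces U = True.
  Clause (¬D ∨ ¬U) is falsified — contradiction.
Case D = False:
  (C ∨ D) forces C = True.
  (¬C ∨ D ∨ ¬U) forces U = False.
  Clause (D ∨ U) is falsified — contradiction.
Both cases fail, so the formula is unsatisfiable.

Unsatisfiable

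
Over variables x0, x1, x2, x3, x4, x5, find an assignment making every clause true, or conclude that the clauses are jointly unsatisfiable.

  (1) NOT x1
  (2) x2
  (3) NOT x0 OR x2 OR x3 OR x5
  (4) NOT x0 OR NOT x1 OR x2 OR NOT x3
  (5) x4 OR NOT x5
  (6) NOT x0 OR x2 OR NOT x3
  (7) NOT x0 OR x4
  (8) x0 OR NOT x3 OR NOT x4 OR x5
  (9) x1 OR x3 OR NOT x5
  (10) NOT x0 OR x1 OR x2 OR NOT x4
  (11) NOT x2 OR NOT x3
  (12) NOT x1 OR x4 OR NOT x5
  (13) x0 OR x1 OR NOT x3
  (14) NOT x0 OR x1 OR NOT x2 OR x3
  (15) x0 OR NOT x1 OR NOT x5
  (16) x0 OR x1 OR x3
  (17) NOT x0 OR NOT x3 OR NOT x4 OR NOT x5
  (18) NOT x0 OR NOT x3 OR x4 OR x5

Case x1 = True:
  Clause (NOT x1) is falsified — contradiction.
Case x1 = False:
  (x2) forces x2 = True.
  (NOT x2 OR NOT x3) forces x3 = False.
  (x1 OR x3 OR NOT x5) forces x5 = False.
  (NOT x0 OR x1 OR NOT x2 OR x3) forces x0 = False.
  Clause (x0 OR x1 OR x3) is falsified — contradiction.
Both cases fail, so the formula is unsatisfiable.

Unsatisfiable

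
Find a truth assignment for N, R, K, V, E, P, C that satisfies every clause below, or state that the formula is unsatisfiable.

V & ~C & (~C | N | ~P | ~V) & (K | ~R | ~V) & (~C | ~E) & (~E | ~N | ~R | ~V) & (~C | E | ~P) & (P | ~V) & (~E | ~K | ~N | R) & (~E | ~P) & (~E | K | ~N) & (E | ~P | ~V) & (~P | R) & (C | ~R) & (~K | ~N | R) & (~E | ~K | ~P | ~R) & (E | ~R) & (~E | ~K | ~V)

The formula is unsatisfiable.

Case V = True:
  (~C) forces C = False.
  (P | ~V) forces P = True.
  (~E | ~P) forces E = False.
  Clause (E | ~P | ~V) is falsified — contradiction.
Case V = False:
  Clause (V) is falsified — contradiction.
Both cases fail, so the formula is unsatisfiable.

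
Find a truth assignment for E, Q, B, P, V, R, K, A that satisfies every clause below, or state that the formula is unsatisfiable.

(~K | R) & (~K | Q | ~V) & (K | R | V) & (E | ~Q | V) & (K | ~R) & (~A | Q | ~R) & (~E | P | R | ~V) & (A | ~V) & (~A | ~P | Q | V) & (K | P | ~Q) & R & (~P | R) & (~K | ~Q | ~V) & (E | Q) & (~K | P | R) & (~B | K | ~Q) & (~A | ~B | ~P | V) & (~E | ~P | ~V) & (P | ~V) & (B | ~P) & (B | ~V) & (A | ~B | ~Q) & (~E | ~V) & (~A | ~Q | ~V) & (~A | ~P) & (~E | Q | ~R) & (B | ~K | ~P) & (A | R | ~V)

E = True; Q = True; B = False; P = False; V = False; R = True; K = True; A = False

Unit clause (R) forces R = True.
In (K | ~R) only K is left, so K = True.
Try E = False:
  (E | Q) forces Q = True.
  (E | ~Q | V) forces V = True.
  clause (~K | ~Q | ~V) is falsified — backtrack.
So E = True.
  then (~E | ~V) forces V = False.
  then (~E | Q | ~R) forces Q = True.
Set B = False.
  then (B | ~P) forces P = False.
Set A = False.
All clauses satisfied.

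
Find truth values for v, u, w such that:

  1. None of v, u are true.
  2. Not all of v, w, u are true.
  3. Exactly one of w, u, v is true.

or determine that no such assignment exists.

v=F, u=F, w=T

  (1) {v, u}: 0 true — none ✓
  (2) {v, w, u}: 1/3 true — not all ✓
  (3) {w, u, v}: 1 true — exactly one ✓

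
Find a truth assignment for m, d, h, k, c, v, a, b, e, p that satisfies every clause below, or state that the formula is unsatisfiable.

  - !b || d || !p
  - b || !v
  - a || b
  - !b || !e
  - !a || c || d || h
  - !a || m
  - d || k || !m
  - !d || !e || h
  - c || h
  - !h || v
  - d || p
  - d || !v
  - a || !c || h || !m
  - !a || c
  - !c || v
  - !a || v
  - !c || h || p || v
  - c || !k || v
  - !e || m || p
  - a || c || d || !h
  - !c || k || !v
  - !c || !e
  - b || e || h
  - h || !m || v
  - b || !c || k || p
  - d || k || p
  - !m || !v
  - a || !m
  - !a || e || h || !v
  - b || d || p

m = False, d = True, h = True, k = True, c = False, v = True, a = False, b = True, e = False, p = False

Try m = True:
  (!m || !v) forces v = False.
  (!h || v) forces h = False.
  clause (h || !m || v) is falsified — backtrack.
So m = False.
  then (!a || m) forces a = False.
  then (a || b) forces b = True.
  then (!b || !e) forces e = False.
Set d = True.
Set h = True.
  then (!h || v) forces v = True.
Set k = True.
Set c = False.
Set p = False.
All clauses satisfied.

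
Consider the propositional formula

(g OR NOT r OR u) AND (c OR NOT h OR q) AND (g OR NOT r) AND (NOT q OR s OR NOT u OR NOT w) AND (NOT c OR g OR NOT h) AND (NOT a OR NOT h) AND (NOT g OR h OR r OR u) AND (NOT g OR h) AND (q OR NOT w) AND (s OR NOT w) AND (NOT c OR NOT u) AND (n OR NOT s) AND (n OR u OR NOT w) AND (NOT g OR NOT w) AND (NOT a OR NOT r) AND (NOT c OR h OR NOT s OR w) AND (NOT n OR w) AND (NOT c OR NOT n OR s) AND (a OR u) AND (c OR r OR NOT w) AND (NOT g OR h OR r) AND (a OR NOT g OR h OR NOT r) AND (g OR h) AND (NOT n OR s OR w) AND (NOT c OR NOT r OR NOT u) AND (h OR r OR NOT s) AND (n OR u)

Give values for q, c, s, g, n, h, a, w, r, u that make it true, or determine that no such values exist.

Set q = True.
Try c = True:
  (NOT c OR NOT u) forces u = False.
  (a OR u) forces a = True.
  (NOT a OR NOT h) forces h = False.
  (NOT g OR h) forces g = False.
  clause (g OR h) is falsified — backtrack.
So c = False.
Set s = False.
  then (s OR NOT w) forces w = False.
  then (NOT n OR w) forces n = False.
  then (n OR u) forces u = True.
Set g = True.
  then (NOT g OR h) forces h = True.
  then (NOT a OR NOT h) forces a = False.
Set r = True.
All clauses satisfied.

q: True, c: False, s: False, g: True, n: False, h: True, a: False, w: False, r: True, u: True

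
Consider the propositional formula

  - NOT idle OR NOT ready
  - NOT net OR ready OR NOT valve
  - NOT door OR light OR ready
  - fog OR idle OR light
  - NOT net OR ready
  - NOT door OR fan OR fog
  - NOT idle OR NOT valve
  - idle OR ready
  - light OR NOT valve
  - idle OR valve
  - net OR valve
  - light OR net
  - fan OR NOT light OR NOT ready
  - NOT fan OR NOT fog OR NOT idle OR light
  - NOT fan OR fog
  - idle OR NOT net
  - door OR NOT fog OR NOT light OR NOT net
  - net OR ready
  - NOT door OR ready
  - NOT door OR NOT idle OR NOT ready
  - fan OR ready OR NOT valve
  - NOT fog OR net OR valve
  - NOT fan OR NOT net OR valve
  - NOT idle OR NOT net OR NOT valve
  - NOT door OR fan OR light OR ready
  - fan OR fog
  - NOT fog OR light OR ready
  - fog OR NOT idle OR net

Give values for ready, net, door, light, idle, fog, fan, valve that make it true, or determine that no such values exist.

Try ready = False:
  (NOT net OR ready) forces net = False.
  clause (net OR ready) is falsified — backtrack.
So ready = True.
  then (NOT idle OR NOT ready) forces idle = False.
  then (idle OR valve) forces valve = True.
  then (idle OR NOT net) forces net = False.
  then (light OR NOT valve) forces light = True.
  then (fan OR NOT light OR NOT ready) forces fan = True.
  then (NOT fan OR fog) forces fog = True.
Set door = True.
All clauses satisfied.

ready = True; net = False; door = True; light = True; idle = False; fog = True; fan = True; valve = True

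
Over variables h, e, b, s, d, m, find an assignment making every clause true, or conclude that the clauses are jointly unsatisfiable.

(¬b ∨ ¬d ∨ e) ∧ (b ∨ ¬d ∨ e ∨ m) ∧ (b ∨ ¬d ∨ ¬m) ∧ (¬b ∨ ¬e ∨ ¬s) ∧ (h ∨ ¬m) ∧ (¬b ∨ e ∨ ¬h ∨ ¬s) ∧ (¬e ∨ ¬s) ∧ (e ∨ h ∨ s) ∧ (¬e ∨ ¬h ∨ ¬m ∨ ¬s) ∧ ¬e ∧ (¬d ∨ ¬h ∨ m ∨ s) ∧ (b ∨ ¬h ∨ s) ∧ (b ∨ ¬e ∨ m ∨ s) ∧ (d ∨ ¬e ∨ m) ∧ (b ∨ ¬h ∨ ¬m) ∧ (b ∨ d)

Unit clause (¬e) forces e = False.
Set h = True.
Try b = False:
  (b ∨ ¬h ∨ s) forces s = True.
  (b ∨ ¬h ∨ ¬m) forces m = False.
  (b ∨ ¬d ∨ e ∨ m) forces d = False.
  clause (b ∨ d) is falsified — backtrack.
So b = True.
  then (¬b ∨ ¬d ∨ e) forces d = False.
  then (¬b ∨ e ∨ ¬h ∨ ¬s) forces s = False.
Set m = True.
All clauses satisfied.

h = True, e = False, b = True, s = False, d = False, m = True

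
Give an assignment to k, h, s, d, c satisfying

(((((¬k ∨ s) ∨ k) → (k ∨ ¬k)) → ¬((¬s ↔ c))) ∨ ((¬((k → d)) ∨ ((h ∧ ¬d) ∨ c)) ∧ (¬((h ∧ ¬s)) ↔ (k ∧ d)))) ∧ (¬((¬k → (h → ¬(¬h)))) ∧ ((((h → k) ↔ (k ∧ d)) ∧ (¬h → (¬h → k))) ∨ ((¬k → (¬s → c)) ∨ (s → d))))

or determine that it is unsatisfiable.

Unsatisfiable

The conjunct ¬((¬k → (h → ¬(¬h)))) is unsatisfiable on its own:
  k=F, h=F: evaluates to False.
  k=F, h=T: evaluates to False.
  k=T, h=F: evaluates to False.
  k=T, h=T: evaluates to False.
So the whole conjunction is unsatisfiable.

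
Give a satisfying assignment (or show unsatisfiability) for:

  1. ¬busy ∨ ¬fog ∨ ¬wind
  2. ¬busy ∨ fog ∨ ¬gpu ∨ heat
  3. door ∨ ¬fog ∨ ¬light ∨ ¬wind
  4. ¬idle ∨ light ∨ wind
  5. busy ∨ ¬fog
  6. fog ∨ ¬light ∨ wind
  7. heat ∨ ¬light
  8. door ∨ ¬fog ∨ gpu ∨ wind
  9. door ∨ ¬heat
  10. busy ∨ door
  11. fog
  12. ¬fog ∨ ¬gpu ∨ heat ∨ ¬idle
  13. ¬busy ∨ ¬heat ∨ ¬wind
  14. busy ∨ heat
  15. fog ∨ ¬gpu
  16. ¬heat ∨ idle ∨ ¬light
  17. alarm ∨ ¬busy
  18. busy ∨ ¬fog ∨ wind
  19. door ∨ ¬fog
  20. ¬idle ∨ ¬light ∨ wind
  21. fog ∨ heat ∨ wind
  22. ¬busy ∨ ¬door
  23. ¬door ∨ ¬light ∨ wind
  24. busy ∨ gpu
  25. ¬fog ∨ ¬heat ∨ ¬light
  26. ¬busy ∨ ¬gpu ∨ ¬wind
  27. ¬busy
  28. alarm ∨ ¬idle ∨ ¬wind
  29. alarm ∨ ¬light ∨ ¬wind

Case busy = True:
  Clause (¬busy) is falsified — contradiction.
Case busy = False:
  (busy ∨ ¬fog) forces fog = False.
  Clause (fog) is falsified — contradiction.
Both cases fail, so the formula is unsatisfiable.

The formula is unsatisfiable.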